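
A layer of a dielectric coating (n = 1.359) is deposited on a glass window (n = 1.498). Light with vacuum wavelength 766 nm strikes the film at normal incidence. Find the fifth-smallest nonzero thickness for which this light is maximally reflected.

1409 nm

Ray reflecting at the top interface goes from n = 1.0 toward n = 1.359: a half-wave phase shift.
At the lower boundary (n = 1.359 to n = 1.498) the reflected ray undergoes a half-wave phase shift.
The two reflections carry the same phase change, so no net offset.
With no net inversion, constructive interference in reflection requires 2 n t = m λ.
The fifth-smallest nonzero thickness corresponds to m = 5: t = m λ / (2 n) = 5.00 × 766 / (2 × 1.359) = 1409 nm.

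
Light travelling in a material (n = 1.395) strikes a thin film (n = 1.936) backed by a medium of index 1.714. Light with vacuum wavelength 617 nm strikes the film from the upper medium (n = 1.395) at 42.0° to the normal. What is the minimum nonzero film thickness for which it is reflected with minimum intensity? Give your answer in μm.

Top surface (1.395 → 1.936): reflection off a higher-index medium gives a half-wave phase shift.
Ray reflecting at the bottom interface goes from n = 1.936 toward n = 1.714: no phase shift.
Net: one phase inversion between the two reflected rays.
For weak reflection here: 2 n t cos θ_r = m λ.
Snell's law: 1.395 sin 42.0° = 1.936 sin θ_r → sin θ_r = 0.482, cos θ_r = 0.876.
Minimum nonzero at m = 1: t = λ / (2 n cos θ_r) = 617 / (2 × 1.936 × 0.876) = 182 nm.

0.182 μm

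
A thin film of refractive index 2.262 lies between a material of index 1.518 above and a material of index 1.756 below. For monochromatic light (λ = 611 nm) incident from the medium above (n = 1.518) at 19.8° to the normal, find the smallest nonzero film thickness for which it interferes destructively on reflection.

Ray reflecting at the top interface goes from n = 1.518 toward n = 2.262: a half-wave phase shift.
Ray reflecting at the bottom interface goes from n = 2.262 toward n = 1.756: no phase shift.
Net: one phase inversion between the two reflected rays.
So the condition for destructive reflection is 2 n t cos θ_r = m λ.
Snell's law: 1.518 sin 19.8° = 2.262 sin θ_r → sin θ_r = 0.227, cos θ_r = 0.974.
Minimum nonzero at m = 1: t = λ / (2 n cos θ_r) = 611 / (2 × 2.262 × 0.974) = 139 nm.

139 nm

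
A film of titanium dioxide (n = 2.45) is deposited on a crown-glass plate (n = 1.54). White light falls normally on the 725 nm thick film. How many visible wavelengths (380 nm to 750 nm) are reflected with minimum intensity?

5

Top surface (1.0 → 2.45): reflection off a higher-index medium gives a half-wave phase shift.
At the lower boundary (n = 2.45 to n = 1.54) the reflected ray undergoes no phase shift.
Exactly one π shift → a net half-wave offset.
So the condition for destructive reflection is 2 n t = m λ.
λ = 2 n t / m = 3553 / m nm.
m=4: 888 nm (IR); m=5: 711 nm (visible); m=6: 592 nm (visible); m=7: 508 nm (visible); m=8: 444 nm (visible); m=9: 395 nm (visible); m=10: 355 nm (UV).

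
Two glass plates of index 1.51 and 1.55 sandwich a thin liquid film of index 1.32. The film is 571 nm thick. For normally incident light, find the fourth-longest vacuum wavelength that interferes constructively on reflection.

431 nm

Ray reflecting at the top interface goes from n = 1.51 toward n = 1.32: no phase shift.
Ray reflecting at the bottom interface goes from n = 1.32 toward n = 1.55: a half-wave phase shift.
Net: one phase inversion between the two reflected rays.
For bright reflection here: 2 n t = (m + ½) λ.
λ = 2 n t / (m + ½). The fourth-longest wavelength is m = 3: λ = 2 × 1.32 × 571 / 3.50 = 431 nm.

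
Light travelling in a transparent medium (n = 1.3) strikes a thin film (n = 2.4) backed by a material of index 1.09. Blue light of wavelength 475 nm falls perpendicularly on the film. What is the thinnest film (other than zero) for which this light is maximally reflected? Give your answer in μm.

At the upper boundary (n = 1.3 to n = 2.4) the reflected ray undergoes a half-wave phase shift.
Ray reflecting at the bottom interface goes from n = 2.4 toward n = 1.09: no phase shift.
The two reflections differ by half a wavelength.
So the condition for constructive reflection is 2 n t = (m + ½) λ.
Minimum at m = 0: t = λ / (4 n) = 475 / (4 × 2.4) = 49.5 nm.

0.0495 μm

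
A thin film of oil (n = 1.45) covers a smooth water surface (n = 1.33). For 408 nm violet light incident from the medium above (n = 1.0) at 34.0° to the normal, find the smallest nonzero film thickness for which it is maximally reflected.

76.2 nm

Ray reflecting at the top interface goes from n = 1.0 toward n = 1.45: a half-wave phase shift.
Bottom surface (1.45 → 1.33): reflection off a lower-index medium gives no phase shift.
The two reflections differ by half a wavelength.
With one net inversion, constructive interference in reflection requires 2 n t cos θ_r = (m + ½) λ.
Snell's law: 1.0 sin 34.0° = 1.45 sin θ_r → sin θ_r = 0.386, cos θ_r = 0.923.
Minimum at m = 0: t = λ / (4 n cos θ_r) = 408 / (4 × 1.45 × 0.923) = 76.2 nm.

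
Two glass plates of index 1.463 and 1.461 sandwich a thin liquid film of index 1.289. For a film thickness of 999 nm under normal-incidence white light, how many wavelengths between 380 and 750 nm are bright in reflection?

At the upper boundary (n = 1.463 to n = 1.289) the reflected ray undergoes no phase shift.
Bottom surface (1.289 → 1.461): reflection off a higher-index medium gives a half-wave phase shift.
The two reflections differ by half a wavelength.
So the condition for constructive reflection is 2 n t = (m + ½) λ.
λ = 2 n t / (m + ½) = 2575 / (m + ½) nm.
m=2: 1030 nm (IR); m=3: 736 nm (visible); m=4: 572 nm (visible); m=5: 468 nm (visible); m=6: 396 nm (visible); m=7: 343 nm (UV).

4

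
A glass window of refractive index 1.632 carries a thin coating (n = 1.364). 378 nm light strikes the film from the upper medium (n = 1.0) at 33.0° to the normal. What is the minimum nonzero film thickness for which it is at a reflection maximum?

Ray reflecting at the top interface goes from n = 1.0 toward n = 1.364: a half-wave phase shift.
At the lower boundary (n = 1.364 to n = 1.632) the reflected ray undergoes a half-wave phase shift.
Zero or two π shifts → no net half-wave offset.
So the condition for constructive reflection is 2 n t cos θ_r = m λ.
Snell's law: 1.0 sin 33.0° = 1.364 sin θ_r → sin θ_r = 0.399, cos θ_r = 0.917.
Minimum nonzero at m = 1: t = λ / (2 n cos θ_r) = 378 / (2 × 1.364 × 0.917) = 151 nm.

151 nm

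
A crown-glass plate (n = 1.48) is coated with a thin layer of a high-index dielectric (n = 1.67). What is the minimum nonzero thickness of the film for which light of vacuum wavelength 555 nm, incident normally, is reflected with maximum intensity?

83.1 nm

Ray reflecting at the top interface goes from n = 1.0 toward n = 1.67: a half-wave phase shift.
Bottom surface (1.67 → 1.48): reflection off a lower-index medium gives no phase shift.
The two reflections differ by half a wavelength.
With one net inversion, constructive interference in reflection requires 2 n t = (m + ½) λ.
Minimum at m = 0: t = λ / (4 n) = 555 / (4 × 1.67) = 83.1 nm.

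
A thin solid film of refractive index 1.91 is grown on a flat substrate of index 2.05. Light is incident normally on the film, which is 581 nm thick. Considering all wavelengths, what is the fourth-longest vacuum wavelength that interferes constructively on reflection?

555 nm

Ray reflecting at the top interface goes from n = 1.0 toward n = 1.91: a half-wave phase shift.
Ray reflecting at the bottom interface goes from n = 1.91 toward n = 2.05: a half-wave phase shift.
Net: no relative phase inversion (both shifts match).
With no net inversion, constructive interference in reflection requires 2 n t = m λ.
λ = 2 n t / m. The fourth-longest wavelength is m = 4: λ = 2 × 1.91 × 581 / 4.00 = 555 nm.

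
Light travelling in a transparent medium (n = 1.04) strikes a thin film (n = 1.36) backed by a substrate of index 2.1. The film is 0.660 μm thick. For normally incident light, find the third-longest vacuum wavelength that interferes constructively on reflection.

Ray reflecting at the top interface goes from n = 1.04 toward n = 1.36: a half-wave phase shift.
Bottom surface (1.36 → 2.1): reflection off a higher-index medium gives a half-wave phase shift.
The two reflections carry the same phase change, so no net offset.
With no net inversion, constructive interference in reflection requires 2 n t = m λ.
λ = 2 n t / m. The third-longest wavelength is m = 3: λ = 2 × 1.36 × 660 / 3.00 = 598 nm.

598 nm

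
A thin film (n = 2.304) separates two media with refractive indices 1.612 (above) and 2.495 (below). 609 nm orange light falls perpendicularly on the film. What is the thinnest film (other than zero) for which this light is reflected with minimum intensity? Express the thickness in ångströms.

Top surface (1.612 → 2.304): reflection off a higher-index medium gives a half-wave phase shift.
Bottom surface (2.304 → 2.495): reflection off a higher-index medium gives a half-wave phase shift.
Net: no relative phase inversion (both shifts match).
For dark reflection here: 2 n t = (m + ½) λ.
Minimum at m = 0: t = λ / (4 n) = 609 / (4 × 2.304) = 66.1 nm.

661 Å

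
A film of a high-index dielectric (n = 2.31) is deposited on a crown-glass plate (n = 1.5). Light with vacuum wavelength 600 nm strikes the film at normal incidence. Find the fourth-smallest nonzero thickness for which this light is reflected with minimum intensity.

519 nm

Top surface (1.0 → 2.31): reflection off a higher-index medium gives a half-wave phase shift.
Bottom surface (2.31 → 1.5): reflection off a lower-index medium gives no phase shift.
Exactly one π shift → a net half-wave offset.
For minimum reflection here: 2 n t = m λ.
The fourth-smallest nonzero thickness corresponds to m = 4: t = m λ / (2 n) = 4.00 × 600 / (2 × 2.31) = 519 nm.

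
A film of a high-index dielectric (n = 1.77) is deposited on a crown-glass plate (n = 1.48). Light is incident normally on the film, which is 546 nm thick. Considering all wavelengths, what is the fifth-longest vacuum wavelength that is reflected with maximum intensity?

At the upper boundary (n = 1.0 to n = 1.77) the reflected ray undergoes a half-wave phase shift.
At the lower boundary (n = 1.77 to n = 1.48) the reflected ray undergoes no phase shift.
The two reflections differ by half a wavelength.
So the condition for constructive reflection is 2 n t = (m + ½) λ.
λ = 2 n t / (m + ½). The fifth-longest wavelength is m = 4: λ = 2 × 1.77 × 546 / 4.50 = 430 nm.

430 nm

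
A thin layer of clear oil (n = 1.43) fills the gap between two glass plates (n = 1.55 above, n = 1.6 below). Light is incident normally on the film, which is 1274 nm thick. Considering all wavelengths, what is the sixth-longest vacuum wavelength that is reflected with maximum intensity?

Ray reflecting at the top interface goes from n = 1.55 toward n = 1.43: no phase shift.
At the lower boundary (n = 1.43 to n = 1.6) the reflected ray undergoes a half-wave phase shift.
Exactly one π shift → a net half-wave offset.
So the condition for constructive reflection is 2 n t = (m + ½) λ.
λ = 2 n t / (m + ½). The sixth-longest wavelength is m = 5: λ = 2 × 1.43 × 1274 / 5.50 = 662 nm.

662 nm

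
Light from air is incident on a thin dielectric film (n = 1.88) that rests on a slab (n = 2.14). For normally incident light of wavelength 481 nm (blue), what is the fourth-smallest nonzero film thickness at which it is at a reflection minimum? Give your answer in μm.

Top surface (1.0 → 1.88): reflection off a higher-index medium gives a half-wave phase shift.
Ray reflecting at the bottom interface goes from n = 1.88 toward n = 2.14: a half-wave phase shift.
The two reflections carry the same phase change, so no net offset.
For weak reflection here: 2 n t = (m + ½) λ.
The fourth-smallest nonzero thickness corresponds to m = 3: t = (m + ½) λ / (2 n) = 3.50 × 481 / (2 × 1.88) = 448 nm.

0.448 μm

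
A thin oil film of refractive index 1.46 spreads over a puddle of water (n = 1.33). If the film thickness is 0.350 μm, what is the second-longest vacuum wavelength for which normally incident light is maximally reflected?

Top surface (1.0 → 1.46): reflection off a higher-index medium gives a half-wave phase shift.
Ray reflecting at the bottom interface goes from n = 1.46 toward n = 1.33: no phase shift.
Exactly one π shift → a net half-wave offset.
For strong reflection here: 2 n t = (m + ½) λ.
λ = 2 n t / (m + ½). The second-longest wavelength is m = 1: λ = 2 × 1.46 × 350 / 1.50 = 681 nm.

681 nm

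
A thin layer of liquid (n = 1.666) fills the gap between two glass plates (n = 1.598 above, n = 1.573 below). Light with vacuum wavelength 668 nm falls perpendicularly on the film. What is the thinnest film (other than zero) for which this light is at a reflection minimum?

200 nm

At the upper boundary (n = 1.598 to n = 1.666) the reflected ray undergoes a half-wave phase shift.
Ray reflecting at the bottom interface goes from n = 1.666 toward n = 1.573: no phase shift.
The two reflections differ by half a wavelength.
For minimum reflection here: 2 n t = m λ.
Minimum nonzero at m = 1: t = λ / (2 n) = 668 / (2 × 1.666) = 200 nm.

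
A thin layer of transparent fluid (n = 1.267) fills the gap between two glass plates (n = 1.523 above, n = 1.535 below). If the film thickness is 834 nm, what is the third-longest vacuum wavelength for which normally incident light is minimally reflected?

Top surface (1.523 → 1.267): reflection off a lower-index medium gives no phase shift.
Ray reflecting at the bottom interface goes from n = 1.267 toward n = 1.535: a half-wave phase shift.
Exactly one π shift → a net half-wave offset.
So the condition for destructive reflection is 2 n t = m λ.
λ = 2 n t / m. The third-longest wavelength is m = 3: λ = 2 × 1.267 × 834 / 3.00 = 704 nm.

704 nm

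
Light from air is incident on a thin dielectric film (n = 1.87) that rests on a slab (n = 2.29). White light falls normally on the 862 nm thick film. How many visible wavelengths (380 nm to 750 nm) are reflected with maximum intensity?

4

Top surface (1.0 → 1.87): reflection off a higher-index medium gives a half-wave phase shift.
Bottom surface (1.87 → 2.29): reflection off a higher-index medium gives a half-wave phase shift.
Zero or two π shifts → no net half-wave offset.
For bright reflection here: 2 n t = m λ.
λ = 2 n t / m = 3224 / m nm.
m=4: 806 nm (IR); m=5: 645 nm (visible); m=6: 537 nm (visible); m=7: 461 nm (visible); m=8: 403 nm (visible); m=9: 358 nm (UV).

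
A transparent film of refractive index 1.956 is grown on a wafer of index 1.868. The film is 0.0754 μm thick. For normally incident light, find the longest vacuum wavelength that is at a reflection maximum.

590 nm

At the upper boundary (n = 1.0 to n = 1.956) the reflected ray undergoes a half-wave phase shift.
Ray reflecting at the bottom interface goes from n = 1.956 toward n = 1.868: no phase shift.
Exactly one π shift → a net half-wave offset.
With one net inversion, constructive interference in reflection requires 2 n t = (m + ½) λ.
λ = 2 n t / (m + ½). The longest wavelength is m = 0: λ = 2 × 1.956 × 75.4 / 0.500 = 590 nm.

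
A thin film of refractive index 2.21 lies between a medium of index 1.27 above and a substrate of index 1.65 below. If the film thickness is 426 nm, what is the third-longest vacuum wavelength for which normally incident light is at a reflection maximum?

Top surface (1.27 → 2.21): reflection off a higher-index medium gives a half-wave phase shift.
Ray reflecting at the bottom interface goes from n = 2.21 toward n = 1.65: no phase shift.
Exactly one π shift → a net half-wave offset.
For strong reflection here: 2 n t = (m + ½) λ.
λ = 2 n t / (m + ½). The third-longest wavelength is m = 2: λ = 2 × 2.21 × 426 / 2.50 = 753 nm.

753 nm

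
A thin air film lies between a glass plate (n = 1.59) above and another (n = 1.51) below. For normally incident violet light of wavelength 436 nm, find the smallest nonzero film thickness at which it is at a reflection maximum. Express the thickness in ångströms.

Ray reflecting at the top interface goes from n = 1.59 toward n = 1.0: no phase shift.
Ray reflecting at the bottom interface goes from n = 1.0 toward n = 1.51: a half-wave phase shift.
Exactly one π shift → a net half-wave offset.
With one net inversion, constructive interference in reflection requires 2 n t = (m + ½) λ.
Minimum at m = 0: t = λ / (4 n) = 436 / (4 × 1.0) = 109 nm.

1090 Å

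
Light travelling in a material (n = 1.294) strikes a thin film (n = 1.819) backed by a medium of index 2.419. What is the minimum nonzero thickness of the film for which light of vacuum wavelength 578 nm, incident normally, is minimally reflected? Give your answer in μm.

0.0794 μm

Top surface (1.294 → 1.819): reflection off a higher-index medium gives a half-wave phase shift.
Bottom surface (1.819 → 2.419): reflection off a higher-index medium gives a half-wave phase shift.
The two reflections carry the same phase change, so no net offset.
So the condition for destructive reflection is 2 n t = (m + ½) λ.
Minimum at m = 0: t = λ / (4 n) = 578 / (4 × 1.819) = 79.4 nm.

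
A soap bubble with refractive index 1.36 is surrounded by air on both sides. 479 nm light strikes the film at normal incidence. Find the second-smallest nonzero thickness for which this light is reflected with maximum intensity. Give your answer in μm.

Top surface (1.0 → 1.36): reflection off a higher-index medium gives a half-wave phase shift.
At the lower boundary (n = 1.36 to n = 1.0) the reflected ray undergoes no phase shift.
Exactly one π shift → a net half-wave offset.
With one net inversion, constructive interference in reflection requires 2 n t = (m + ½) λ.
The second-smallest nonzero thickness corresponds to m = 1: t = (m + ½) λ / (2 n) = 1.50 × 479 / (2 × 1.36) = 264 nm.

0.264 μm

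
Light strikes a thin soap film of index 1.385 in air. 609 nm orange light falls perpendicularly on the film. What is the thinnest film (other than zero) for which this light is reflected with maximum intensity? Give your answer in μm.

0.110 μm

Ray reflecting at the top interface goes from n = 1.0 toward n = 1.385: a half-wave phase shift.
Ray reflecting at the bottom interface goes from n = 1.385 toward n = 1.0: no phase shift.
The two reflections differ by half a wavelength.
So the condition for constructive reflection is 2 n t = (m + ½) λ.
Minimum at m = 0: t = λ / (4 n) = 609 / (4 × 1.385) = 110 nm.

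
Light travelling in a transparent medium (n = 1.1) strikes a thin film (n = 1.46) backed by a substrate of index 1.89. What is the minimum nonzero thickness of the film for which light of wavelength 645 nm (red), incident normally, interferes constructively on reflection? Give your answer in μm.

0.221 μm

Ray reflecting at the top interface goes from n = 1.1 toward n = 1.46: a half-wave phase shift.
Bottom surface (1.46 → 1.89): reflection off a higher-index medium gives a half-wave phase shift.
Zero or two π shifts → no net half-wave offset.
With no net inversion, constructive interference in reflection requires 2 n t = m λ.
Minimum nonzero at m = 1: t = λ / (2 n) = 645 / (2 × 1.46) = 221 nm.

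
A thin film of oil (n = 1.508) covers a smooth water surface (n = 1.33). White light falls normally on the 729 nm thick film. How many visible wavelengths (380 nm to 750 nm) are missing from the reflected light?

At the upper boundary (n = 1.0 to n = 1.508) the reflected ray undergoes a half-wave phase shift.
At the lower boundary (n = 1.508 to n = 1.33) the reflected ray undergoes no phase shift.
Net: one phase inversion between the two reflected rays.
With one net inversion, destructive interference in reflection requires 2 n t = m λ.
λ = 2 n t / m = 2199 / m nm.
m=2: 1099 nm (IR); m=3: 733 nm (visible); m=4: 550 nm (visible); m=5: 440 nm (visible); m=6: 366 nm (UV).

3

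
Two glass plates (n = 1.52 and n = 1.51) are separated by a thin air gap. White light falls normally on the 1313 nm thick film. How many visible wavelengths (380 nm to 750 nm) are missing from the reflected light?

3

Ray reflecting at the top interface goes from n = 1.52 toward n = 1.0: no phase shift.
At the lower boundary (n = 1.0 to n = 1.51) the reflected ray undergoes a half-wave phase shift.
Exactly one π shift → a net half-wave offset.
For weak reflection here: 2 n t = m λ.
λ = 2 n t / m = 2626 / m nm.
m=3: 875 nm (IR); m=4: 657 nm (visible); m=5: 525 nm (visible); m=6: 438 nm (visible); m=7: 375 nm (UV).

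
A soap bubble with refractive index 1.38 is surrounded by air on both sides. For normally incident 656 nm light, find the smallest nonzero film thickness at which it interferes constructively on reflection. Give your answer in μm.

0.119 μm

Top surface (1.0 → 1.38): reflection off a higher-index medium gives a half-wave phase shift.
Ray reflecting at the bottom interface goes from n = 1.38 toward n = 1.0: no phase shift.
The two reflections differ by half a wavelength.
For maximum reflection here: 2 n t = (m + ½) λ.
Minimum at m = 0: t = λ / (4 n) = 656 / (4 × 1.38) = 119 nm.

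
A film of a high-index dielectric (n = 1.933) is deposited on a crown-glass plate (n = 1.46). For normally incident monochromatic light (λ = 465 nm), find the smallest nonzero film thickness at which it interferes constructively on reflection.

Top surface (1.0 → 1.933): reflection off a higher-index medium gives a half-wave phase shift.
Ray reflecting at the bottom interface goes from n = 1.933 toward n = 1.46: no phase shift.
The two reflections differ by half a wavelength.
For maximum reflection here: 2 n t = (m + ½) λ.
Minimum at m = 0: t = λ / (4 n) = 465 / (4 × 1.933) = 60.1 nm.

60.1 nm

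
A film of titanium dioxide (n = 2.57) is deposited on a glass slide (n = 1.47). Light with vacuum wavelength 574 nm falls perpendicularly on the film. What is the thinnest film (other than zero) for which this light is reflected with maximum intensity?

55.8 nm

Ray reflecting at the top interface goes from n = 1.0 toward n = 2.57: a half-wave phase shift.
Bottom surface (2.57 → 1.47): reflection off a lower-index medium gives no phase shift.
The two reflections differ by half a wavelength.
With one net inversion, constructive interference in reflection requires 2 n t = (m + ½) λ.
Minimum at m = 0: t = λ / (4 n) = 574 / (4 × 2.57) = 55.8 nm.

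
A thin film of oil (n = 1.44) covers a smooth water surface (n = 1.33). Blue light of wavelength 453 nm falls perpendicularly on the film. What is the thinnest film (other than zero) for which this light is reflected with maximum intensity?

78.6 nm

At the upper boundary (n = 1.0 to n = 1.44) the reflected ray undergoes a half-wave phase shift.
Bottom surface (1.44 → 1.33): reflection off a lower-index medium gives no phase shift.
Net: one phase inversion between the two reflected rays.
So the condition for constructive reflection is 2 n t = (m + ½) λ.
Minimum at m = 0: t = λ / (4 n) = 453 / (4 × 1.44) = 78.6 nm.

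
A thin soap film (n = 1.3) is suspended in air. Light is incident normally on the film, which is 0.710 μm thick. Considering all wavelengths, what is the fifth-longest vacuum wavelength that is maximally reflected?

410 nm

Ray reflecting at the top interface goes from n = 1.0 toward n = 1.3: a half-wave phase shift.
Bottom surface (1.3 → 1.0): reflection off a lower-index medium gives no phase shift.
Exactly one π shift → a net half-wave offset.
So the condition for constructive reflection is 2 n t = (m + ½) λ.
λ = 2 n t / (m + ½). The fifth-longest wavelength is m = 4: λ = 2 × 1.3 × 710 / 4.50 = 410 nm.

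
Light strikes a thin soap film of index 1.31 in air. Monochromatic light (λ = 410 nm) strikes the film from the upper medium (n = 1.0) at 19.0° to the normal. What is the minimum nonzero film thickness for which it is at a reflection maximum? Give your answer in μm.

0.0808 μm

Ray reflecting at the top interface goes from n = 1.0 toward n = 1.31: a half-wave phase shift.
Bottom surface (1.31 → 1.0): reflection off a lower-index medium gives no phase shift.
Exactly one π shift → a net half-wave offset.
For strong reflection here: 2 n t cos θ_r = (m + ½) λ.
Snell's law: 1.0 sin 19.0° = 1.31 sin θ_r → sin θ_r = 0.249, cos θ_r = 0.969.
Minimum at m = 0: t = λ / (4 n cos θ_r) = 410 / (4 × 1.31 × 0.969) = 80.8 nm.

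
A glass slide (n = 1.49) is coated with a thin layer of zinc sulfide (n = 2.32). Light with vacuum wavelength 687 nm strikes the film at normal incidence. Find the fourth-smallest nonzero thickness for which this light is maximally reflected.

518 nm

Top surface (1.0 → 2.32): reflection off a higher-index medium gives a half-wave phase shift.
At the lower boundary (n = 2.32 to n = 1.49) the reflected ray undergoes no phase shift.
Exactly one π shift → a net half-wave offset.
With one net inversion, constructive interference in reflection requires 2 n t = (m + ½) λ.
The fourth-smallest nonzero thickness corresponds to m = 3: t = (m + ½) λ / (2 n) = 3.50 × 687 / (2 × 2.32) = 518 nm.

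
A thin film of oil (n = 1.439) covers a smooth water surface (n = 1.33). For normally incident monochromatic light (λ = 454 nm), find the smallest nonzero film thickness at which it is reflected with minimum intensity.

158 nm

Ray reflecting at the top interface goes from n = 1.0 toward n = 1.439: a half-wave phase shift.
At the lower boundary (n = 1.439 to n = 1.33) the reflected ray undergoes no phase shift.
Exactly one π shift → a net half-wave offset.
With one net inversion, destructive interference in reflection requires 2 n t = m λ.
Minimum nonzero at m = 1: t = λ / (2 n) = 454 / (2 × 1.439) = 158 nm.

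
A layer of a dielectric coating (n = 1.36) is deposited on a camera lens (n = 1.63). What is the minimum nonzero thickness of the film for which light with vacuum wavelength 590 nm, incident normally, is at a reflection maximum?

217 nm

Top surface (1.0 → 1.36): reflection off a higher-index medium gives a half-wave phase shift.
At the lower boundary (n = 1.36 to n = 1.63) the reflected ray undergoes a half-wave phase shift.
Zero or two π shifts → no net half-wave offset.
With no net inversion, constructive interference in reflection requires 2 n t = m λ.
Minimum nonzero at m = 1: t = λ / (2 n) = 590 / (2 × 1.36) = 217 nm.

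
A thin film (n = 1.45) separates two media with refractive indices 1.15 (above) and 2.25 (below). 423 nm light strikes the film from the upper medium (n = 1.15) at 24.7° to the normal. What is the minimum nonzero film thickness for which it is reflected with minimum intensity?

Top surface (1.15 → 1.45): reflection off a higher-index medium gives a half-wave phase shift.
Bottom surface (1.45 → 2.25): reflection off a higher-index medium gives a half-wave phase shift.
Net: no relative phase inversion (both shifts match).
So the condition for destructive reflection is 2 n t cos θ_r = (m + ½) λ.
Snell's law: 1.15 sin 24.7° = 1.45 sin θ_r → sin θ_r = 0.331, cos θ_r = 0.943.
Minimum at m = 0: t = λ / (4 n cos θ_r) = 423 / (4 × 1.45 × 0.943) = 77.3 nm.

77.3 nm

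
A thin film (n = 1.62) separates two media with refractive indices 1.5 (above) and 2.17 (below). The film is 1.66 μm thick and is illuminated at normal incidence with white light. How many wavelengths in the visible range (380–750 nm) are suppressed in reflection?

Ray reflecting at the top interface goes from n = 1.5 toward n = 1.62: a half-wave phase shift.
Bottom surface (1.62 → 2.17): reflection off a higher-index medium gives a half-wave phase shift.
Zero or two π shifts → no net half-wave offset.
With no net inversion, destructive interference in reflection requires 2 n t = (m + ½) λ.
λ = 2 n t / (m + ½) = 5378 / (m + ½) nm.
m=6: 827 nm (IR); m=7: 717 nm (visible); m=8: 633 nm (visible); m=9: 566 nm (visible); m=10: 512 nm (visible); m=11: 468 nm (visible); m=12: 430 nm (visible); m=13: 398 nm (visible); m=14: 371 nm (UV).

7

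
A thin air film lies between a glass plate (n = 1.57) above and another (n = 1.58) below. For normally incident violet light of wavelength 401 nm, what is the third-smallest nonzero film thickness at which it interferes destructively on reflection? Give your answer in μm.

0.602 μm

Ray reflecting at the top interface goes from n = 1.57 toward n = 1.0: no phase shift.
Ray reflecting at the bottom interface goes from n = 1.0 toward n = 1.58: a half-wave phase shift.
Net: one phase inversion between the two reflected rays.
So the condition for destructive reflection is 2 n t = m λ.
The third-smallest nonzero thickness corresponds to m = 3: t = m λ / (2 n) = 3.00 × 401 / (2 × 1.0) = 602 nm.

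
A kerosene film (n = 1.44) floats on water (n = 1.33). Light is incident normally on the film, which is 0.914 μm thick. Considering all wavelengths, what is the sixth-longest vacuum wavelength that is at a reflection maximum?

At the upper boundary (n = 1.0 to n = 1.44) the reflected ray undergoes a half-wave phase shift.
Bottom surface (1.44 → 1.33): reflection off a lower-index medium gives no phase shift.
Net: one phase inversion between the two reflected rays.
So the condition for constructive reflection is 2 n t = (m + ½) λ.
λ = 2 n t / (m + ½). The sixth-longest wavelength is m = 5: λ = 2 × 1.44 × 914 / 5.50 = 479 nm.

479 nm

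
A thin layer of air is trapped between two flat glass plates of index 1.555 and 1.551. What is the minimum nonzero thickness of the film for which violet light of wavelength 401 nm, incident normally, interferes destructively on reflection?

201 nm

Ray reflecting at the top interface goes from n = 1.555 toward n = 1.0: no phase shift.
Ray reflecting at the bottom interface goes from n = 1.0 toward n = 1.551: a half-wave phase shift.
The two reflections differ by half a wavelength.
For weak reflection here: 2 n t = m λ.
Minimum nonzero at m = 1: t = λ / (2 n) = 401 / (2 × 1.0) = 201 nm.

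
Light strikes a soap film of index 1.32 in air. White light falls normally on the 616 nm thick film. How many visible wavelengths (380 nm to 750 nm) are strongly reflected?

2

At the upper boundary (n = 1.0 to n = 1.32) the reflected ray undergoes a half-wave phase shift.
Ray reflecting at the bottom interface goes from n = 1.32 toward n = 1.0: no phase shift.
Exactly one π shift → a net half-wave offset.
For bright reflection here: 2 n t = (m + ½) λ.
λ = 2 n t / (m + ½) = 1626 / (m + ½) nm.
m=1: 1084 nm (IR); m=2: 650 nm (visible); m=3: 465 nm (visible); m=4: 361 nm (UV).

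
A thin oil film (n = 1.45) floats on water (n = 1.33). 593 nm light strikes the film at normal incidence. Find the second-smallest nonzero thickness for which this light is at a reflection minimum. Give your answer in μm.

0.409 μm

Top surface (1.0 → 1.45): reflection off a higher-index medium gives a half-wave phase shift.
At the lower boundary (n = 1.45 to n = 1.33) the reflected ray undergoes no phase shift.
Exactly one π shift → a net half-wave offset.
With one net inversion, destructive interference in reflection requires 2 n t = m λ.
The second-smallest nonzero thickness corresponds to m = 2: t = m λ / (2 n) = 2.00 × 593 / (2 × 1.45) = 409 nm.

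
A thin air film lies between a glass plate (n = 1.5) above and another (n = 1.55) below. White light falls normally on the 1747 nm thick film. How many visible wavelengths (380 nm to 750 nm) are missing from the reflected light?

At the upper boundary (n = 1.5 to n = 1.0) the reflected ray undergoes no phase shift.
At the lower boundary (n = 1.0 to n = 1.55) the reflected ray undergoes a half-wave phase shift.
The two reflections differ by half a wavelength.
So the condition for destructive reflection is 2 n t = m λ.
λ = 2 n t / m = 3494 / m nm.
m=4: 874 nm (IR); m=5: 699 nm (visible); m=6: 582 nm (visible); m=7: 499 nm (visible); m=8: 437 nm (visible); m=9: 388 nm (visible); m=10: 349 nm (UV).

5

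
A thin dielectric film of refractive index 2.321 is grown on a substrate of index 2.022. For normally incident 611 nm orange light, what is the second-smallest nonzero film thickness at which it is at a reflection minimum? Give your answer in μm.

Top surface (1.0 → 2.321): reflection off a higher-index medium gives a half-wave phase shift.
At the lower boundary (n = 2.321 to n = 2.022) the reflected ray undergoes no phase shift.
Net: one phase inversion between the two reflected rays.
With one net inversion, destructive interference in reflection requires 2 n t = m λ.
The second-smallest nonzero thickness corresponds to m = 2: t = m λ / (2 n) = 2.00 × 611 / (2 × 2.321) = 263 nm.

0.263 μm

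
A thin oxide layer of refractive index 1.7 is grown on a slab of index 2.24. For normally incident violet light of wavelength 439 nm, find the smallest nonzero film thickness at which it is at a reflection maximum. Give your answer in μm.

Ray reflecting at the top interface goes from n = 1.0 toward n = 1.7: a half-wave phase shift.
At the lower boundary (n = 1.7 to n = 2.24) the reflected ray undergoes a half-wave phase shift.
Net: no relative phase inversion (both shifts match).
For bright reflection here: 2 n t = m λ.
Minimum nonzero at m = 1: t = λ / (2 n) = 439 / (2 × 1.7) = 129 nm.

0.129 μm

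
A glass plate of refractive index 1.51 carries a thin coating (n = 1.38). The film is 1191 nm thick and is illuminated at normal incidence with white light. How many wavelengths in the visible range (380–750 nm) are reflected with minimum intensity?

5

At the upper boundary (n = 1.0 to n = 1.38) the reflected ray undergoes a half-wave phase shift.
Ray reflecting at the bottom interface goes from n = 1.38 toward n = 1.51: a half-wave phase shift.
Net: no relative phase inversion (both shifts match).
With no net inversion, destructive interference in reflection requires 2 n t = (m + ½) λ.
λ = 2 n t / (m + ½) = 3287 / (m + ½) nm.
m=3: 939 nm (IR); m=4: 730 nm (visible); m=5: 598 nm (visible); m=6: 506 nm (visible); m=7: 438 nm (visible); m=8: 387 nm (visible); m=9: 346 nm (UV).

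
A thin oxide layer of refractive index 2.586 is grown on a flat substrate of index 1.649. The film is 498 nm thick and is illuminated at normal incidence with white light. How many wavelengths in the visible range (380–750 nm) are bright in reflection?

Top surface (1.0 → 2.586): reflection off a higher-index medium gives a half-wave phase shift.
At the lower boundary (n = 2.586 to n = 1.649) the reflected ray undergoes no phase shift.
Net: one phase inversion between the two reflected rays.
For strong reflection here: 2 n t = (m + ½) λ.
λ = 2 n t / (m + ½) = 2576 / (m + ½) nm.
m=2: 1030 nm (IR); m=3: 736 nm (visible); m=4: 572 nm (visible); m=5: 468 nm (visible); m=6: 396 nm (visible); m=7: 343 nm (UV).

4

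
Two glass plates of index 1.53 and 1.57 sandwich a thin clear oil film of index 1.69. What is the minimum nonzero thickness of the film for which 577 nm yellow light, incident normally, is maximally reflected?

Top surface (1.53 → 1.69): reflection off a higher-index medium gives a half-wave phase shift.
Bottom surface (1.69 → 1.57): reflection off a lower-index medium gives no phase shift.
The two reflections differ by half a wavelength.
So the condition for constructive reflection is 2 n t = (m + ½) λ.
Minimum at m = 0: t = λ / (4 n) = 577 / (4 × 1.69) = 85.4 nm.

85.4 nm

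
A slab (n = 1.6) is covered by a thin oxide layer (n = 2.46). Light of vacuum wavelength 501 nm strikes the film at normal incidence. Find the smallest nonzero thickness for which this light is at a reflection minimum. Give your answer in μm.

0.102 μm

Ray reflecting at the top interface goes from n = 1.0 toward n = 2.46: a half-wave phase shift.
Bottom surface (2.46 → 1.6): reflection off a lower-index medium gives no phase shift.
Net: one phase inversion between the two reflected rays.
So the condition for destructive reflection is 2 n t = m λ.
The smallest nonzero thickness corresponds to m = 1: t = m λ / (2 n) = 1.00 × 501 / (2 × 2.46) = 102 nm.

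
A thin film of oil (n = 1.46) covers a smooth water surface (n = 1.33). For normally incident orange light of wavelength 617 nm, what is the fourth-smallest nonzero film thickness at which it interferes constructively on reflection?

At the upper boundary (n = 1.0 to n = 1.46) the reflected ray undergoes a half-wave phase shift.
At the lower boundary (n = 1.46 to n = 1.33) the reflected ray undergoes no phase shift.
Net: one phase inversion between the two reflected rays.
So the condition for constructive reflection is 2 n t = (m + ½) λ.
The fourth-smallest nonzero thickness corresponds to m = 3: t = (m + ½) λ / (2 n) = 3.50 × 617 / (2 × 1.46) = 740 nm.

740 nm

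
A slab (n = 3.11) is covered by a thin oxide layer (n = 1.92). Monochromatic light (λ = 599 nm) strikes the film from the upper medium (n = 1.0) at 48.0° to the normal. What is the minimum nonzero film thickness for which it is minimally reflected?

84.6 nm

Ray reflecting at the top interface goes from n = 1.0 toward n = 1.92: a half-wave phase shift.
Bottom surface (1.92 → 3.11): reflection off a higher-index medium gives a half-wave phase shift.
Zero or two π shifts → no net half-wave offset.
With no net inversion, destructive interference in reflection requires 2 n t cos θ_r = (m + ½) λ.
Snell's law: 1.0 sin 48.0° = 1.92 sin θ_r → sin θ_r = 0.387, cos θ_r = 0.922.
Minimum at m = 0: t = λ / (4 n cos θ_r) = 599 / (4 × 1.92 × 0.922) = 84.6 nm.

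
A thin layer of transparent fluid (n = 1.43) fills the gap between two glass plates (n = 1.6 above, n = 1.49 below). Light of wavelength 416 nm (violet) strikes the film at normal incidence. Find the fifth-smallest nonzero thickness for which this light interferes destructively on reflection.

Ray reflecting at the top interface goes from n = 1.6 toward n = 1.43: no phase shift.
At the lower boundary (n = 1.43 to n = 1.49) the reflected ray undergoes a half-wave phase shift.
Exactly one π shift → a net half-wave offset.
For dark reflection here: 2 n t = m λ.
The fifth-smallest nonzero thickness corresponds to m = 5: t = m λ / (2 n) = 5.00 × 416 / (2 × 1.43) = 727 nm.

727 nm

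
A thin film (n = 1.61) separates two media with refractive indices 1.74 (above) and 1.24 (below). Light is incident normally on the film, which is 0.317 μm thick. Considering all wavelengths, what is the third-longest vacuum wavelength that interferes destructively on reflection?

408 nm

Ray reflecting at the top interface goes from n = 1.74 toward n = 1.61: no phase shift.
Bottom surface (1.61 → 1.24): reflection off a lower-index medium gives no phase shift.
The two reflections carry the same phase change, so no net offset.
For dark reflection here: 2 n t = (m + ½) λ.
λ = 2 n t / (m + ½). The third-longest wavelength is m = 2: λ = 2 × 1.61 × 317 / 2.50 = 408 nm.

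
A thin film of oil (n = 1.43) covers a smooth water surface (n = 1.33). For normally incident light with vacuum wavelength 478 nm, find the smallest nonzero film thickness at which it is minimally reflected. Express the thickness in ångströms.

1671 Å

At the upper boundary (n = 1.0 to n = 1.43) the reflected ray undergoes a half-wave phase shift.
At the lower boundary (n = 1.43 to n = 1.33) the reflected ray undergoes no phase shift.
Exactly one π shift → a net half-wave offset.
With one net inversion, destructive interference in reflection requires 2 n t = m λ.
Minimum nonzero at m = 1: t = λ / (2 n) = 478 / (2 × 1.43) = 167 nm.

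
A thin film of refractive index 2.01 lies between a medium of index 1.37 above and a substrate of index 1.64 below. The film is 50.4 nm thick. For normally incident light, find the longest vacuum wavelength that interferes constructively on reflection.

Ray reflecting at the top interface goes from n = 1.37 toward n = 2.01: a half-wave phase shift.
Bottom surface (2.01 → 1.64): reflection off a lower-index medium gives no phase shift.
Net: one phase inversion between the two reflected rays.
With one net inversion, constructive interference in reflection requires 2 n t = (m + ½) λ.
λ = 2 n t / (m + ½). The longest wavelength is m = 0: λ = 2 × 2.01 × 50.4 / 0.500 = 405 nm.

405 nm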